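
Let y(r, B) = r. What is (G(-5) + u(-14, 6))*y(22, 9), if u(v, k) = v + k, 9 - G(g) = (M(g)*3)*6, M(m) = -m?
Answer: -1958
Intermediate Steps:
G(g) = 9 + 18*g (G(g) = 9 - -g*3*6 = 9 - (-3*g)*6 = 9 - (-18)*g = 9 + 18*g)
u(v, k) = k + v
(G(-5) + u(-14, 6))*y(22, 9) = ((9 + 18*(-5)) + (6 - 14))*22 = ((9 - 90) - 8)*22 = (-81 - 8)*22 = -89*22 = -1958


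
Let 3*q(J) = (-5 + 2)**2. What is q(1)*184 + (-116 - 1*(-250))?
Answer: 686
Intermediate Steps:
q(J) = 3 (q(J) = (-5 + 2)**2/3 = (1/3)*(-3)**2 = (1/3)*9 = 3)
q(1)*184 + (-116 - 1*(-250)) = 3*184 + (-116 - 1*(-250)) = 552 + (-116 + 250) = 552 + 134 = 686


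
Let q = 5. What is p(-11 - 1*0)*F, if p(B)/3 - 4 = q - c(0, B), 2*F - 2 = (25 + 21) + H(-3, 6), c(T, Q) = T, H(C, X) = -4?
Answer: 594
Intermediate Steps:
F = 22 (F = 1 + ((25 + 21) - 4)/2 = 1 + (46 - 4)/2 = 1 + (½)*42 = 1 + 21 = 22)
p(B) = 27 (p(B) = 12 + 3*(5 - 1*0) = 12 + 3*(5 + 0) = 12 + 3*5 = 12 + 15 = 27)
p(-11 - 1*0)*F = 27*22 = 594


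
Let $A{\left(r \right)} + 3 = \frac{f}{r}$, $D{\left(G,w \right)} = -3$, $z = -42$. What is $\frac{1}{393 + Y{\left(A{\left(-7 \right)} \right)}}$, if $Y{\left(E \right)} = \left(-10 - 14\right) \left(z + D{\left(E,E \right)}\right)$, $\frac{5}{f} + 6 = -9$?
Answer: $\frac{1}{1473} \approx 0.00067889$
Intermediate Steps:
$f = - \frac{1}{3}$ ($f = \frac{5}{-6 - 9} = \frac{5}{-15} = 5 \left(- \frac{1}{15}\right) = - \frac{1}{3} \approx -0.33333$)
$A{\left(r \right)} = -3 - \frac{1}{3 r}$
$Y{\left(E \right)} = 1080$ ($Y{\left(E \right)} = \left(-10 - 14\right) \left(-42 - 3\right) = \left(-24\right) \left(-45\right) = 1080$)
$\frac{1}{393 + Y{\left(A{\left(-7 \right)} \right)}} = \frac{1}{393 + 1080} = \frac{1}{1473}$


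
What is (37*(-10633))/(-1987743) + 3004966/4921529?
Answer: 7909332992447/9782734819047 ≈ 0.80850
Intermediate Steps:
(37*(-10633))/(-1987743) + 3004966/4921529 = -393421*(-1/1987743) + 3004966*(1/4921529) = 393421/1987743 + 3004966/4921529 = 7909332992447/9782734819047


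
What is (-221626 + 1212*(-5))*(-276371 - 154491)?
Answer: 98101245332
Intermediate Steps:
(-221626 + 1212*(-5))*(-276371 - 154491) = (-221626 - 6060)*(-430862) = -227686*(-430862) = 98101245332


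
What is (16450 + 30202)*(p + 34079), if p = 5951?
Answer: 1867479560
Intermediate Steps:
(16450 + 30202)*(p + 34079) = (16450 + 30202)*(5951 + 34079) = 46652*40030 = 1867479560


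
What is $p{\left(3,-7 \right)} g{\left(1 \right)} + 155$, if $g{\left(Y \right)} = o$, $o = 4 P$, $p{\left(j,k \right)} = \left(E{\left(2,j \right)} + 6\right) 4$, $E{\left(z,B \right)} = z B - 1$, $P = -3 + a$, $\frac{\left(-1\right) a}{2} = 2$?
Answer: $-1077$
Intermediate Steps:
$a = -4$ ($a = \left(-2\right) 2 = -4$)
$P = -7$ ($P = -3 - 4 = -7$)
$E{\left(z,B \right)} = -1 + B z$ ($E{\left(z,B \right)} = B z - 1 = -1 + B z$)
$p{\left(j,k \right)} = 20 + 8 j$ ($p{\left(j,k \right)} = \left(\left(-1 + j 2\right) + 6\right) 4 = \left(\left(-1 + 2 j\right) + 6\right) 4 = \left(5 + 2 j\right) 4 = 20 + 8 j$)
$o = -28$ ($o = 4 \left(-7\right) = -28$)
$g{\left(Y \right)} = -28$
$p{\left(3,-7 \right)} g{\left(1 \right)} + 155 = \left(20 + 8 \cdot 3\right) \left(-28\right) + 155 = \left(20 + 24\right) \left(-28\right) + 155 = 44 \left(-28\right) + 155 = -1232 + 155 = -1077$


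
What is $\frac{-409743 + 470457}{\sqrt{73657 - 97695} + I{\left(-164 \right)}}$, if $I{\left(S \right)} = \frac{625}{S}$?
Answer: $- \frac{2074395000}{215638891} - \frac{544321248 i \sqrt{24038}}{215638891} \approx -9.6198 - 391.36 i$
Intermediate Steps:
$\frac{-409743 + 470457}{\sqrt{73657 - 97695} + I{\left(-164 \right)}} = \frac{-409743 + 470457}{\sqrt{73657 - 97695} + \frac{625}{-164}} = \frac{60714}{\sqrt{-24038} + 625 \left(- \frac{1}{164}\right)} = \frac{60714}{i \sqrt{24038} - \frac{625}{164}} = \frac{60714}{- \frac{625}{164} + i \sqrt{24038}}$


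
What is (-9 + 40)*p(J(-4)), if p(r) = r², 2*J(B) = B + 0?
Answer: 124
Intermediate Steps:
J(B) = B/2 (J(B) = (B + 0)/2 = B/2)
(-9 + 40)*p(J(-4)) = (-9 + 40)*((½)*(-4))² = 31*(-2)² = 31*4 = 124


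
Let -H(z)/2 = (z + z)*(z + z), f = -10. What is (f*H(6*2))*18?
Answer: 207360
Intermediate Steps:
H(z) = -8*z² (H(z) = -2*(z + z)*(z + z) = -2*2*z*2*z = -8*z²)
(f*H(6*2))*18 = -(-80)*(6*2)²*18 = -(-80)*12²*18 = -(-80)*144*18 = -10*(-1152)*18 = 11520*18 = 207360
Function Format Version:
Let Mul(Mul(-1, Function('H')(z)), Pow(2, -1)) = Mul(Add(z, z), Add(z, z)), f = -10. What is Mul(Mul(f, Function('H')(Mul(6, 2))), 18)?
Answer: 207360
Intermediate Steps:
Function('H')(z) = Mul(-8, Pow(z, 2)) (Function('H')(z) = Mul(-2, Mul(Add(z, z), Add(z, z))) = Mul(-2, Mul(Mul(2, z), Mul(2, z))) = Mul(-2, Mul(4, Pow(z, 2))) = Mul(-8, Pow(z, 2)))
Mul(Mul(f, Function('H')(Mul(6, 2))), 18) = Mul(Mul(-10, Mul(-8, Pow(Mul(6, 2), 2))), 18) = Mul(Mul(-10, Mul(-8, Pow(12, 2))), 18) = Mul(Mul(-10, Mul(-8, 144)), 18) = Mul(Mul(-10, -1152), 18) = Mul(11520, 18) = 207360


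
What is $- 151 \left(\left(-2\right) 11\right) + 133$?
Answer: $3455$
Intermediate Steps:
$- 151 \left(\left(-2\right) 11\right) + 133 = \left(-151\right) \left(-22\right) + 133 = 3322 + 133 = 3455$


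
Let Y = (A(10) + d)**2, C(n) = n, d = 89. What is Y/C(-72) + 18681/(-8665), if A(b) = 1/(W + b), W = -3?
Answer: -47775689/424585 ≈ -112.52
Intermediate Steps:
A(b) = 1/(-3 + b)
Y = 389376/49 (Y = (1/(-3 + 10) + 89)**2 = (1/7 + 89)**2 = (624/7)**2 = 389376/49 ≈ 7946.4)
Y/C(-72) + 18681/(-8665) = (389376/49)/(-72) + 18681/(-8665) = (389376/49)*(-1/72) + 18681*(-1/8665) = -5408/49 - 18681/8665 = -47775689/424585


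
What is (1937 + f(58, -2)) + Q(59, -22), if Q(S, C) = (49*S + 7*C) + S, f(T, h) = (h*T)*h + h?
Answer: 4963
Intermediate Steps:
f(T, h) = h + T*h**2 (f(T, h) = (T*h)*h + h = T*h**2 + h = h + T*h**2)
Q(S, C) = 7*C + 50*S (Q(S, C) = (7*C + 49*S) + S = 7*C + 50*S)
(1937 + f(58, -2)) + Q(59, -22) = (1937 - 2*(1 + 58*(-2))) + (7*(-22) + 50*59) = (1937 - 2*(1 - 116)) + (-154 + 2950) = (1937 - 2*(-115)) + 2796 = (1937 + 230) + 2796 = 2167 + 2796 = 4963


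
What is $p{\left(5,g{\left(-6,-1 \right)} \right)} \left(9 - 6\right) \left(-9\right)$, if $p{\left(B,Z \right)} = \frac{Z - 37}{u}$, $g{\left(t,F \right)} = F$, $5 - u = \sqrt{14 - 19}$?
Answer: $171 + \frac{171 i \sqrt{5}}{5} \approx 171.0 + 76.474 i$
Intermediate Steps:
$u = 5 - i \sqrt{5}$ ($u = 5 - \sqrt{14 - 19} = 5 - \sqrt{-5} = 5 - i \sqrt{5} \approx 5.0 - 2.2361 i$)
$p{\left(B,Z \right)} = \frac{-37 + Z}{5 - i \sqrt{5}}$ ($p{\left(B,Z \right)} = \frac{Z - 37}{5 - i \sqrt{5}} = \frac{-37 + Z}{5 - i \sqrt{5}}$)
$p{\left(5,g{\left(-6,-1 \right)} \right)} \left(9 - 6\right) \left(-9\right) = \frac{-37 - 1}{5 - i \sqrt{5}} \left(9 - 6\right) \left(-9\right) = \frac{1}{5 - i \sqrt{5}} \left(-38\right) 3 \left(-9\right) = - \frac{38}{5 - i \sqrt{5}} \left(-27\right) = \frac{1026}{5 - i \sqrt{5}}$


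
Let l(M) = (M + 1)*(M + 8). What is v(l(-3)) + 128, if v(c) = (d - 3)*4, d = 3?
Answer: 128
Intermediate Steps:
l(M) = (1 + M)*(8 + M)
v(c) = 0 (v(c) = (3 - 3)*4 = 0*4 = 0)
v(l(-3)) + 128 = 0 + 128 = 128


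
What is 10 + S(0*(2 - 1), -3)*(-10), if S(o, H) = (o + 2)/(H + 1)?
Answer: 20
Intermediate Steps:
S(o, H) = (2 + o)/(1 + H)
10 + S(0*(2 - 1), -3)*(-10) = 10 + ((2 + 0*(2 - 1))/(1 - 3))*(-10) = 10 + ((2 + 0*1)/(-2))*(-10) = 10 - (2 + 0)/2*(-10) = 10 - ½*2*(-10) = 10 - 1*(-10) = 10 + 10 = 20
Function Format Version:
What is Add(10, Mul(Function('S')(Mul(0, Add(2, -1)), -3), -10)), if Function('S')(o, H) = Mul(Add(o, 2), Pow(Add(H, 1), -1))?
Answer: 20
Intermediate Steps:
Function('S')(o, H) = Mul(Pow(Add(1, H), -1), Add(2, o)) (Function('S')(o, H) = Mul(Add(2, o), Pow(Add(1, H), -1)) = Mul(Pow(Add(1, H), -1), Add(2, o)))
Add(10, Mul(Function('S')(Mul(0, Add(2, -1)), -3), -10)) = Add(10, Mul(Mul(Pow(Add(1, -3), -1), Add(2, Mul(0, Add(2, -1)))), -10)) = Add(10, Mul(Mul(Pow(-2, -1), Add(2, Mul(0, 1))), -10)) = Add(10, Mul(Mul(Rational(-1, 2), Add(2, 0)), -10)) = Add(10, Mul(Mul(Rational(-1, 2), 2), -10)) = Add(10, Mul(-1, -10)) = Add(10, 10) = 20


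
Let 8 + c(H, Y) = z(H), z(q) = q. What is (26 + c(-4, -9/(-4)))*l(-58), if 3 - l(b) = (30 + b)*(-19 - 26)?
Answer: -17598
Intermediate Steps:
c(H, Y) = -8 + H
l(b) = 1353 + 45*b (l(b) = 3 - (30 + b)*(-19 - 26) = 3 - (30 + b)*(-45) = 3 - (-1350 - 45*b) = 3 + (1350 + 45*b) = 1353 + 45*b)
(26 + c(-4, -9/(-4)))*l(-58) = (26 + (-8 - 4))*(1353 + 45*(-58)) = (26 - 12)*(1353 - 2610) = 14*(-1257) = -17598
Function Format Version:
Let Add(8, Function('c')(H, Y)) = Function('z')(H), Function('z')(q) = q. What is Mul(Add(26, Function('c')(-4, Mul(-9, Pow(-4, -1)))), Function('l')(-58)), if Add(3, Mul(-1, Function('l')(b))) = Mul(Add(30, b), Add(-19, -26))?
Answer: -17598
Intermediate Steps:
Function('c')(H, Y) = Add(-8, H)
Function('l')(b) = Add(1353, Mul(45, b)) (Function('l')(b) = Add(3, Mul(-1, Mul(Add(30, b), Add(-19, -26)))) = Add(3, Mul(-1, Mul(Add(30, b), -45))) = Add(3, Mul(-1, Add(-1350, Mul(-45, b)))) = Add(3, Add(1350, Mul(45, b))) = Add(1353, Mul(45, b)))
Mul(Add(26, Function('c')(-4, Mul(-9, Pow(-4, -1)))), Function('l')(-58)) = Mul(Add(26, Add(-8, -4)), Add(1353, Mul(45, -58))) = Mul(Add(26, -12), Add(1353, -2610)) = Mul(14, -1257) = -17598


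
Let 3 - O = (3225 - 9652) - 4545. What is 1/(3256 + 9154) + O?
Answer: 136199751/12410 ≈ 10975.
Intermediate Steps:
O = 10975 (O = 3 - ((3225 - 9652) - 4545) = 3 - (-6427 - 4545) = 3 - 1*(-10972) = 3 + 10972 = 10975)
1/(3256 + 9154) + O = 1/(3256 + 9154) + 10975 = 1/12410 + 10975 = 136199751/12410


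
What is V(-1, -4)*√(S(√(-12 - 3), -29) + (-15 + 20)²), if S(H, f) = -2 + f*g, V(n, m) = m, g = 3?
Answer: -32*I ≈ -32.0*I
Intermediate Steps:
S(H, f) = -2 + 3*f (S(H, f) = -2 + f*3 = -2 + 3*f)
V(-1, -4)*√(S(√(-12 - 3), -29) + (-15 + 20)²) = -4*√((-2 + 3*(-29)) + (-15 + 20)²) = -4*√((-2 - 87) + 5²) = -4*√(-89 + 25) = -32*I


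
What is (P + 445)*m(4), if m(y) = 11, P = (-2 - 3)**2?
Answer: 5170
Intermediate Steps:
P = 25 (P = (-5)**2 = 25)
(P + 445)*m(4) = (25 + 445)*11 = 470*11 = 5170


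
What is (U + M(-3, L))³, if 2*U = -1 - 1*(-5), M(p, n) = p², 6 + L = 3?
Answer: 1331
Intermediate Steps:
L = -3 (L = -6 + 3 = -3)
U = 2 (U = (-1 - 1*(-5))/2 = (-1 + 5)/2 = (½)*4 = 2)
(U + M(-3, L))³ = (2 + (-3)²)³ = (2 + 9)³ = 11³ = 1331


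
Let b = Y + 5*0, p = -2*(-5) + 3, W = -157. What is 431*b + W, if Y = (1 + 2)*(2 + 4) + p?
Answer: 13204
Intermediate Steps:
p = 13 (p = 10 + 3 = 13)
Y = 31 (Y = (1 + 2)*(2 + 4) + 13 = 3*6 + 13 = 18 + 13 = 31)
b = 31 (b = 31 + 5*0 = 31 + 0 = 31)
431*b + W = 431*31 - 157 = 13361 - 157 = 13204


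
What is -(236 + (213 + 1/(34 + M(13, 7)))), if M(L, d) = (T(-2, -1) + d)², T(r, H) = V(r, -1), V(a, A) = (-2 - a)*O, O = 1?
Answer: -37268/83 ≈ -449.01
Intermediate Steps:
V(a, A) = -2 - a (V(a, A) = (-2 - a)*1 = -2 - a)
T(r, H) = -2 - r
M(L, d) = d² (M(L, d) = ((-2 - 1*(-2)) + d)² = ((-2 + 2) + d)² = (0 + d)² = d²)
-(236 + (213 + 1/(34 + M(13, 7)))) = -(236 + (213 + 1/(34 + 7²))) = -(236 + (213 + 1/(34 + 49))) = -(236 + (213 + 1/83)) = -(236 + 17680/83) = -1*37268/83 = -37268/83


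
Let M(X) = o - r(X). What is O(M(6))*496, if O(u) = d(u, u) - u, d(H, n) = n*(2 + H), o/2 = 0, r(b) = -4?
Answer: 9920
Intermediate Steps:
o = 0 (o = 2*0 = 0)
M(X) = 4 (M(X) = 0 - 1*(-4) = 0 + 4 = 4)
O(u) = -u + u*(2 + u) (O(u) = u*(2 + u) - u = -u + u*(2 + u))
O(M(6))*496 = (4*(1 + 4))*496 = (4*5)*496 = 20*496 = 9920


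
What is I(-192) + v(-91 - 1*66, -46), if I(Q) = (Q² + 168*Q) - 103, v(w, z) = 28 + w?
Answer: 4376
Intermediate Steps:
I(Q) = -103 + Q² + 168*Q
I(-192) + v(-91 - 1*66, -46) = (-103 + (-192)² + 168*(-192)) + (28 + (-91 - 1*66)) = (-103 + 36864 - 32256) + (28 + (-91 - 66)) = 4505 + (28 - 157) = 4505 - 129 = 4376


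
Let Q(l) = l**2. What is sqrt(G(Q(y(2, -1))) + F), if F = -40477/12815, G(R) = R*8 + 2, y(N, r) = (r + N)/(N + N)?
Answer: I*sqrt(432608770)/25630 ≈ 0.81152*I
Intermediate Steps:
y(N, r) = (N + r)/(2*N) (y(N, r) = (N + r)/((2*N)) = (N + r)*(1/(2*N)) = (N + r)/(2*N))
G(R) = 2 + 8*R (G(R) = 8*R + 2 = 2 + 8*R)
F = -40477/12815 (F = -40477*1/12815 = -40477/12815 ≈ -3.1586)
sqrt(G(Q(y(2, -1))) + F) = sqrt((2 + 8*((1/2)*(2 - 1)/2)**2) - 40477/12815) = sqrt((2 + 8*((1/2)*(1/2)*1)**2) - 40477/12815) = sqrt((2 + 8*(1/4)**2) - 40477/12815) = sqrt((2 + 8*(1/16)) - 40477/12815) = sqrt((2 + 1/2) - 40477/12815) = sqrt(5/2 - 40477/12815) = sqrt(-16879/25630) = I*sqrt(432608770)/25630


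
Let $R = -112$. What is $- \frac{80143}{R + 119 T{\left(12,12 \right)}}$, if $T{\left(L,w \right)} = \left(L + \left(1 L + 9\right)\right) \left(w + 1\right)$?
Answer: $- \frac{11449}{7277} \approx -1.5733$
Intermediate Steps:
$T{\left(L,w \right)} = \left(1 + w\right) \left(9 + 2 L\right)$ ($T{\left(L,w \right)} = \left(L + \left(L + 9\right)\right) \left(1 + w\right) = \left(L + \left(9 + L\right)\right) \left(1 + w\right) = \left(9 + 2 L\right) \left(1 + w\right) = \left(1 + w\right) \left(9 + 2 L\right)$)
$- \frac{80143}{R + 119 T{\left(12,12 \right)}} = - \frac{80143}{-112 + 119 \left(9 + 2 \cdot 12 + 9 \cdot 12 + 2 \cdot 12 \cdot 12\right)} = - \frac{80143}{-112 + 119 \left(9 + 24 + 108 + 288\right)} = - \frac{80143}{-112 + 119 \cdot 429} = - \frac{80143}{-112 + 51051} = - \frac{80143}{50939} = \left(-80143\right) \frac{1}{50939} = - \frac{11449}{7277}$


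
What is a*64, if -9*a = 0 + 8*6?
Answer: -1024/3 ≈ -341.33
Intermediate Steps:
a = -16/3 (a = -(0 + 8*6)/9 = -(0 + 48)/9 = -⅑*48 = -16/3 ≈ -5.3333)
a*64 = -16/3*64 = -1024/3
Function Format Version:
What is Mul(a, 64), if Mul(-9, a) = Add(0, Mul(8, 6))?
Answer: Rational(-1024, 3) ≈ -341.33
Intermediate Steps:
a = Rational(-16, 3) (a = Mul(Rational(-1, 9), Add(0, Mul(8, 6))) = Mul(Rational(-1, 9), Add(0, 48)) = Mul(Rational(-1, 9), 48) = Rational(-16, 3) ≈ -5.3333)
Mul(a, 64) = Mul(Rational(-16, 3), 64) = Rational(-1024, 3)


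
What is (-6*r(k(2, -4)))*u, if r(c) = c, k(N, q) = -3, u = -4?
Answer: -72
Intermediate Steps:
(-6*r(k(2, -4)))*u = -6*(-3)*(-4) = 18*(-4) = -72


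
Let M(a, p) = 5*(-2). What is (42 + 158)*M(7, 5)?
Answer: -2000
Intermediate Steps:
M(a, p) = -10
(42 + 158)*M(7, 5) = (42 + 158)*(-10) = 200*(-10) = -2000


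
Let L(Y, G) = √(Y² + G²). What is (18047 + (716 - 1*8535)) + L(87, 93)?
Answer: 10228 + 3*√1802 ≈ 10355.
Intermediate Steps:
L(Y, G) = √(G² + Y²)
(18047 + (716 - 1*8535)) + L(87, 93) = (18047 + (716 - 1*8535)) + √(93² + 87²) = (18047 + (716 - 8535)) + √(8649 + 7569) = (18047 - 7819) + √16218 = 10228 + 3*√1802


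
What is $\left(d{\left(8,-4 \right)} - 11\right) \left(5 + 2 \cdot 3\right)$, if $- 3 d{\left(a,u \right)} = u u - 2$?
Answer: $- \frac{517}{3} \approx -172.33$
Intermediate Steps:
$d{\left(a,u \right)} = \frac{2}{3} - \frac{u^{2}}{3}$ ($d{\left(a,u \right)} = - \frac{u u - 2}{3} = - \frac{u^{2} - 2}{3} = - \frac{-2 + u^{2}}{3} = \frac{2}{3} - \frac{u^{2}}{3}$)
$\left(d{\left(8,-4 \right)} - 11\right) \left(5 + 2 \cdot 3\right) = \left(\left(\frac{2}{3} - \frac{\left(-4\right)^{2}}{3}\right) - 11\right) \left(5 + 2 \cdot 3\right) = \left(\left(\frac{2}{3} - \frac{16}{3}\right) - 11\right) \left(5 + 6\right) = \left(\left(\frac{2}{3} - \frac{16}{3}\right) - 11\right) 11 = \left(- \frac{14}{3} - 11\right) 11 = \left(- \frac{47}{3}\right) 11 = - \frac{517}{3}$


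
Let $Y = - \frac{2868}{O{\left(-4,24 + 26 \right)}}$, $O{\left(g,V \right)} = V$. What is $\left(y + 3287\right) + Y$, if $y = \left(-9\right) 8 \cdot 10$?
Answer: $\frac{62741}{25} \approx 2509.6$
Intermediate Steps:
$y = -720$ ($y = \left(-72\right) 10 = -720$)
$Y = - \frac{1434}{25}$ ($Y = - \frac{2868}{24 + 26} = - \frac{2868}{50} = \left(-2868\right) \frac{1}{50} = - \frac{1434}{25} \approx -57.36$)
$\left(y + 3287\right) + Y = \left(-720 + 3287\right) - \frac{1434}{25} = 2567 - \frac{1434}{25} = \frac{62741}{25}$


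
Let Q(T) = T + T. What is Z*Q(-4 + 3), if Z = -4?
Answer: 8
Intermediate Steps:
Q(T) = 2*T
Z*Q(-4 + 3) = -8*(-4 + 3) = -8*(-1) = -4*(-2) = 8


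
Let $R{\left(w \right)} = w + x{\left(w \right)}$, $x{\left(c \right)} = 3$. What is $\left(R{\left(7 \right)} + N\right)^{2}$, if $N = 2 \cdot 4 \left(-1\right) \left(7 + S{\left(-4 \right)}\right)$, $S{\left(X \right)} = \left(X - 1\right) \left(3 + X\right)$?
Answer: $7396$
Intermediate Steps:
$S{\left(X \right)} = \left(-1 + X\right) \left(3 + X\right)$
$R{\left(w \right)} = 3 + w$ ($R{\left(w \right)} = w + 3 = 3 + w$)
$N = -96$ ($N = 2 \cdot 4 \left(-1\right) \left(7 + \left(-3 + \left(-4\right)^{2} + 2 \left(-4\right)\right)\right) = 8 \left(-1\right) \left(7 - -5\right) = - 8 \left(7 + 5\right) = \left(-8\right) 12 = -96$)
$\left(R{\left(7 \right)} + N\right)^{2} = \left(\left(3 + 7\right) - 96\right)^{2} = \left(10 - 96\right)^{2} = \left(-86\right)^{2} = 7396$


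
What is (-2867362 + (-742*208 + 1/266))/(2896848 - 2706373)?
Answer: -803771667/50666350 ≈ -15.864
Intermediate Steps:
(-2867362 + (-742*208 + 1/266))/(2896848 - 2706373) = (-2867362 + (-154336 + 1/266))/190475 = (-2867362 - 41053375/266)*(1/190475) = -803771667/266*1/190475 = -803771667/50666350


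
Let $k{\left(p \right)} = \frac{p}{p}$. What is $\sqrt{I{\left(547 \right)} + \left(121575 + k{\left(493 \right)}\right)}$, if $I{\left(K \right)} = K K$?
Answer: $\sqrt{420785} \approx 648.68$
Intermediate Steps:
$k{\left(p \right)} = 1$
$I{\left(K \right)} = K^{2}$
$\sqrt{I{\left(547 \right)} + \left(121575 + k{\left(493 \right)}\right)} = \sqrt{547^{2} + \left(121575 + 1\right)} = \sqrt{299209 + 121576} = \sqrt{420785}$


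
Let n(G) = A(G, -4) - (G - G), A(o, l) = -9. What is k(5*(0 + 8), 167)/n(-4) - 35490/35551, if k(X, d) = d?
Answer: -6256427/319959 ≈ -19.554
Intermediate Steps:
n(G) = -9 (n(G) = -9 - (G - G) = -9 - 1*0 = -9 + 0 = -9)
k(5*(0 + 8), 167)/n(-4) - 35490/35551 = 167/(-9) - 35490/35551 = 167*(-1/9) - 35490*1/35551 = -167/9 - 35490/35551 = -6256427/319959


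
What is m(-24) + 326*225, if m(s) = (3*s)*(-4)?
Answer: 73638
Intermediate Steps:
m(s) = -12*s
m(-24) + 326*225 = -12*(-24) + 326*225 = 288 + 73350 = 73638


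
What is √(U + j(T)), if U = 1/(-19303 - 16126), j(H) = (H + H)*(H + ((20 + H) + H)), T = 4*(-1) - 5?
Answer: 11*√1307082097/35429 ≈ 11.225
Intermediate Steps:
T = -9 (T = -4 - 5 = -9)
j(H) = 2*H*(20 + 3*H) (j(H) = (2*H)*(H + (20 + 2*H)) = (2*H)*(20 + 3*H) = 2*H*(20 + 3*H))
U = -1/35429 (U = 1/(-35429) = -1/35429 ≈ -2.8225e-5)
√(U + j(T)) = √(-1/35429 + 2*(-9)*(20 + 3*(-9))) = √(-1/35429 + 2*(-9)*(20 - 27)) = √(-1/35429 + 2*(-9)*(-7)) = √(-1/35429 + 126) = √(4464053/35429) = 11*√1307082097/35429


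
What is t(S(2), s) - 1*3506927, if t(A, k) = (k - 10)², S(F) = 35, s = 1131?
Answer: -2250286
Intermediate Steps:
t(A, k) = (-10 + k)²
t(S(2), s) - 1*3506927 = (-10 + 1131)² - 1*3506927 = 1121² - 3506927 = 1256641 - 3506927 = -2250286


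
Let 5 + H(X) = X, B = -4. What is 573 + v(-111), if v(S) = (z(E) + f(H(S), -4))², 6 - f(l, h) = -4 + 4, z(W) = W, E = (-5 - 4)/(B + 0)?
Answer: 10257/16 ≈ 641.06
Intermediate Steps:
E = 9/4 (E = (-5 - 4)/(-4 + 0) = -9/(-4) = -9*(-¼) = 9/4 ≈ 2.2500)
H(X) = -5 + X
f(l, h) = 6 (f(l, h) = 6 - (-4 + 4) = 6 - 1*0 = 6 + 0 = 6)
v(S) = 1089/16 (v(S) = (9/4 + 6)² = (33/4)² = 1089/16)
573 + v(-111) = 573 + 1089/16 = 10257/16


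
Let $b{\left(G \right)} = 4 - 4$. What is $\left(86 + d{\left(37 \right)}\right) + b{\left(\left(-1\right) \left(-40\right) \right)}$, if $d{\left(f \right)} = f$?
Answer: $123$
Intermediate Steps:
$b{\left(G \right)} = 0$
$\left(86 + d{\left(37 \right)}\right) + b{\left(\left(-1\right) \left(-40\right) \right)} = \left(86 + 37\right) + 0 = 123 + 0 = 123$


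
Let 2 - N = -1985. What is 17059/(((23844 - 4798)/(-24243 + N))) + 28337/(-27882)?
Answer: -49468981945/2481498 ≈ -19935.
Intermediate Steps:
N = 1987 (N = 2 - 1*(-1985) = 2 + 1985 = 1987)
17059/(((23844 - 4798)/(-24243 + N))) + 28337/(-27882) = 17059/(((23844 - 4798)/(-24243 + 1987))) + 28337/(-27882) = 17059/((19046/(-22256))) + 28337*(-1/27882) = 17059/((19046*(-1/22256))) - 28337/27882 = 17059/(-89/104) - 28337/27882 = 17059*(-104/89) - 28337/27882 = -1774136/89 - 28337/27882 = -49468981945/2481498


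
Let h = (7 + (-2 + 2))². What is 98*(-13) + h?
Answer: -1225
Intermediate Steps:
h = 49 (h = (7 + 0)² = 7² = 49)
98*(-13) + h = 98*(-13) + 49 = -1274 + 49 = -1225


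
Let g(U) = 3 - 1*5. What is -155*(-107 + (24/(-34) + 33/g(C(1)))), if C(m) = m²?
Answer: 654565/34 ≈ 19252.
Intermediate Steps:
g(U) = -2 (g(U) = 3 - 5 = -2)
-155*(-107 + (24/(-34) + 33/g(C(1)))) = -155*(-107 + (24/(-34) + 33/(-2))) = -155*(-107 + (24*(-1/34) + 33*(-½))) = -155*(-107 + (-12/17 - 33/2)) = -155*(-107 - 585/34) = -155*(-4223/34) = 654565/34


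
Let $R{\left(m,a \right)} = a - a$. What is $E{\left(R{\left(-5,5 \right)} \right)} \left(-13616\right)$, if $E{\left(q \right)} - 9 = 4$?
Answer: $-177008$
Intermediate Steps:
$R{\left(m,a \right)} = 0$
$E{\left(q \right)} = 13$ ($E{\left(q \right)} = 9 + 4 = 13$)
$E{\left(R{\left(-5,5 \right)} \right)} \left(-13616\right) = 13 \left(-13616\right) = -177008$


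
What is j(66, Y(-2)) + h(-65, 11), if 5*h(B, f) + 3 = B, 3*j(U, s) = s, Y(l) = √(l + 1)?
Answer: -68/5 + I/3 ≈ -13.6 + 0.33333*I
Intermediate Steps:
Y(l) = √(1 + l)
j(U, s) = s/3
h(B, f) = -⅗ + B/5
j(66, Y(-2)) + h(-65, 11) = √(1 - 2)/3 + (-⅗ + (⅕)*(-65)) = √(-1)/3 + (-⅗ - 13) = I/3 - 68/5 = -68/5 + I/3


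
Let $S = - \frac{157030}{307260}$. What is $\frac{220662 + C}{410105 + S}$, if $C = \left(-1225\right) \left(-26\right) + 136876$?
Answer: $\frac{11964335688}{12600870527} \approx 0.94948$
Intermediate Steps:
$S = - \frac{15703}{30726}$ ($S = \left(-157030\right) \frac{1}{307260} = - \frac{15703}{30726} \approx -0.51107$)
$C = 168726$ ($C = 31850 + 136876 = 168726$)
$\frac{220662 + C}{410105 + S} = \frac{220662 + 168726}{410105 - \frac{15703}{30726}} = \frac{389388}{\frac{12600870527}{30726}} = 389388 \cdot \frac{30726}{12600870527} = \frac{11964335688}{12600870527}$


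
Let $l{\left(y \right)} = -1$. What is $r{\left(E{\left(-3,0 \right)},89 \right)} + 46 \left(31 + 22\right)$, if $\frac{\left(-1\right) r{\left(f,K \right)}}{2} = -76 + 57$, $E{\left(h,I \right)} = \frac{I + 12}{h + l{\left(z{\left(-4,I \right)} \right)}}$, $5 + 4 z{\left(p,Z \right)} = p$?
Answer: $2476$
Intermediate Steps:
$z{\left(p,Z \right)} = - \frac{5}{4} + \frac{p}{4}$
$E{\left(h,I \right)} = \frac{12 + I}{-1 + h}$ ($E{\left(h,I \right)} = \frac{I + 12}{h - 1} = \frac{12 + I}{-1 + h}$)
$r{\left(f,K \right)} = 38$ ($r{\left(f,K \right)} = - 2 \left(-76 + 57\right) = \left(-2\right) \left(-19\right) = 38$)
$r{\left(E{\left(-3,0 \right)},89 \right)} + 46 \left(31 + 22\right) = 38 + 46 \left(31 + 22\right) = 38 + 46 \cdot 53 = 38 + 2438 = 2476$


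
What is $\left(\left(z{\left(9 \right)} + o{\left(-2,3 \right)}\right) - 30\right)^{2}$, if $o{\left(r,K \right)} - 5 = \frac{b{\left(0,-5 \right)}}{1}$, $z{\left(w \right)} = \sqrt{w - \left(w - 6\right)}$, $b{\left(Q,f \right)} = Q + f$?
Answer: $\left(30 - \sqrt{6}\right)^{2} \approx 759.03$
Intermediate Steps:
$z{\left(w \right)} = \sqrt{6}$ ($z{\left(w \right)} = \sqrt{w - \left(-6 + w\right)} = \sqrt{6}$)
$o{\left(r,K \right)} = 0$ ($o{\left(r,K \right)} = 5 + \frac{0 - 5}{1} = 5 - 5 = 0$)
$\left(\left(z{\left(9 \right)} + o{\left(-2,3 \right)}\right) - 30\right)^{2} = \left(\left(\sqrt{6} + 0\right) - 30\right)^{2} = \left(\sqrt{6} - 30\right)^{2} = \left(-30 + \sqrt{6}\right)^{2}$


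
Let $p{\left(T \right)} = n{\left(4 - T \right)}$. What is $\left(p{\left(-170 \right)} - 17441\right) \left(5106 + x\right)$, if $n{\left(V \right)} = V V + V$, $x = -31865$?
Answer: $-348107831$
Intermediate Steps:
$n{\left(V \right)} = V + V^{2}$ ($n{\left(V \right)} = V^{2} + V = V + V^{2}$)
$p{\left(T \right)} = \left(4 - T\right) \left(5 - T\right)$ ($p{\left(T \right)} = \left(4 - T\right) \left(1 - \left(-4 + T\right)\right) = \left(4 - T\right) \left(5 - T\right)$)
$\left(p{\left(-170 \right)} - 17441\right) \left(5106 + x\right) = \left(\left(-5 - 170\right) \left(-4 - 170\right) - 17441\right) \left(5106 - 31865\right) = \left(\left(-175\right) \left(-174\right) - 17441\right) \left(-26759\right) = \left(30450 - 17441\right) \left(-26759\right) = 13009 \left(-26759\right) = -348107831$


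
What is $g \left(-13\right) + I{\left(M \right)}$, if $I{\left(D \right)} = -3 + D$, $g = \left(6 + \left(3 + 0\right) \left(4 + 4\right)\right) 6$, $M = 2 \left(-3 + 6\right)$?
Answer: $-2337$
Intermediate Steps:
$M = 6$ ($M = 2 \cdot 3 = 6$)
$g = 180$ ($g = \left(6 + 3 \cdot 8\right) 6 = \left(6 + 24\right) 6 = 30 \cdot 6 = 180$)
$g \left(-13\right) + I{\left(M \right)} = 180 \left(-13\right) + \left(-3 + 6\right) = -2340 + 3 = -2337$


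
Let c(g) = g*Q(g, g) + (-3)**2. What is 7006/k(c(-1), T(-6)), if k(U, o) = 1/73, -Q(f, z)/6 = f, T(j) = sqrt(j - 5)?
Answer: 511438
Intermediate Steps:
T(j) = sqrt(-5 + j)
Q(f, z) = -6*f
c(g) = 9 - 6*g**2 (c(g) = g*(-6*g) + (-3)**2 = -6*g**2 + 9 = 9 - 6*g**2)
k(U, o) = 1/73
7006/k(c(-1), T(-6)) = 7006/(1/73) = 7006*73 = 511438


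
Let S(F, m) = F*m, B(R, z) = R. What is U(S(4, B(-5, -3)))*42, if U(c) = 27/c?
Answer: -567/10 ≈ -56.700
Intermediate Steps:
U(S(4, B(-5, -3)))*42 = (27/((4*(-5))))*42 = (27/(-20))*42 = (27*(-1/20))*42 = -27/20*42 = -567/10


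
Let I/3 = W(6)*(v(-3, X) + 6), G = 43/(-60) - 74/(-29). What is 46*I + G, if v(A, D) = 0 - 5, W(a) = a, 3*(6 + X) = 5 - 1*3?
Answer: 1443913/1740 ≈ 829.83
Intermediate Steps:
X = -16/3 (X = -6 + (5 - 1*3)/3 = -6 + (5 - 3)/3 = -6 + (1/3)*2 = -6 + 2/3 = -16/3 ≈ -5.3333)
v(A, D) = -5
G = 3193/1740 (G = 43*(-1/60) - 74*(-1/29) = -43/60 + 74/29 = 3193/1740 ≈ 1.8351)
I = 18 (I = 3*(6*(-5 + 6)) = 3*(6*1) = 3*6 = 18)
46*I + G = 46*18 + 3193/1740 = 828 + 3193/1740 = 1443913/1740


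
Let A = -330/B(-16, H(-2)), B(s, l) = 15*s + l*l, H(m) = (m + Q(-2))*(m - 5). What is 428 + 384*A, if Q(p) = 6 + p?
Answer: 3308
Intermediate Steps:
H(m) = (-5 + m)*(4 + m) (H(m) = (m + (6 - 2))*(m - 5) = (m + 4)*(-5 + m) = (4 + m)*(-5 + m) = (-5 + m)*(4 + m))
B(s, l) = l**2 + 15*s (B(s, l) = 15*s + l**2 = l**2 + 15*s)
A = 15/2 (A = -330/((-20 + (-2)**2 - 1*(-2))**2 + 15*(-16)) = -330/((-20 + 4 + 2)**2 - 240) = -330/((-14)**2 - 240) = -330/(196 - 240) = -330/(-44) = -330*(-1/44) = 15/2 ≈ 7.5000)
428 + 384*A = 428 + 384*(15/2) = 428 + 2880 = 3308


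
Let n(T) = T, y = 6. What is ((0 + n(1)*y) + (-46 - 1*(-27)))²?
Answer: 169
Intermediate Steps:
((0 + n(1)*y) + (-46 - 1*(-27)))² = ((0 + 1*6) + (-46 - 1*(-27)))² = ((0 + 6) + (-46 + 27))² = (6 - 19)² = (-13)² = 169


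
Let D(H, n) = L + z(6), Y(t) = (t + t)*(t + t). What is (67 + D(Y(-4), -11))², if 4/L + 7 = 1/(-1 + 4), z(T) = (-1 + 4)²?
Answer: 142129/25 ≈ 5685.2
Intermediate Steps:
z(T) = 9 (z(T) = 3² = 9)
L = -⅗ (L = 4/(-7 + 1/(-1 + 4)) = 4/(-7 + 1/3) = 4/(-7 + ⅓) = 4/(-20/3) = 4*(-3/20) = -⅗ ≈ -0.60000)
Y(t) = 4*t² (Y(t) = (2*t)*(2*t) = 4*t²)
D(H, n) = 42/5 (D(H, n) = -⅗ + 9 = 42/5)
(67 + D(Y(-4), -11))² = (67 + 42/5)² = (377/5)² = 142129/25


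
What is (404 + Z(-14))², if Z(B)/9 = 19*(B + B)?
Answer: 19219456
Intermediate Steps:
Z(B) = 342*B (Z(B) = 9*(19*(B + B)) = 9*(19*(2*B)) = 9*(38*B) = 342*B)
(404 + Z(-14))² = (404 + 342*(-14))² = (404 - 4788)² = (-4384)² = 19219456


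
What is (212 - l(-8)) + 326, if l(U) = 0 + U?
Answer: 546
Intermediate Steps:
l(U) = U
(212 - l(-8)) + 326 = (212 - 1*(-8)) + 326 = (212 + 8) + 326 = 220 + 326 = 546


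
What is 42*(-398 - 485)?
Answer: -37086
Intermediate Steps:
42*(-398 - 485) = 42*(-883) = -37086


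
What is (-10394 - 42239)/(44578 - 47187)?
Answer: 52633/2609 ≈ 20.174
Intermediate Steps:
(-10394 - 42239)/(44578 - 47187) = -52633/(-2609) = -52633*(-1/2609) = 52633/2609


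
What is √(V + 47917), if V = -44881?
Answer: 2*√759 ≈ 55.100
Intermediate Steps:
√(V + 47917) = √(-44881 + 47917) = √3036 = 2*√759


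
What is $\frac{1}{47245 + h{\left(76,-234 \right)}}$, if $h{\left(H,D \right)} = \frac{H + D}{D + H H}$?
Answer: $\frac{2771}{130915816} \approx 2.1166 \cdot 10^{-5}$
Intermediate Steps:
$h{\left(H,D \right)} = \frac{D + H}{D + H^{2}}$
$\frac{1}{47245 + h{\left(76,-234 \right)}} = \frac{1}{47245 + \frac{-234 + 76}{-234 + 76^{2}}} = \frac{1}{47245 + \frac{1}{-234 + 5776} \left(-158\right)} = \frac{1}{47245 + \frac{1}{5542} \left(-158\right)} = \frac{1}{47245 - \frac{79}{2771}} = \frac{1}{\frac{130915816}{2771}} = \frac{2771}{130915816}$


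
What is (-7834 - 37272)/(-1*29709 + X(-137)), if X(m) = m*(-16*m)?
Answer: 45106/330013 ≈ 0.13668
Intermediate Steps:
X(m) = -16*m²
(-7834 - 37272)/(-1*29709 + X(-137)) = (-7834 - 37272)/(-1*29709 - 16*(-137)²) = -45106/(-29709 - 16*18769) = -45106/(-29709 - 300304) = -45106/(-330013) = -45106*(-1/330013) = 45106/330013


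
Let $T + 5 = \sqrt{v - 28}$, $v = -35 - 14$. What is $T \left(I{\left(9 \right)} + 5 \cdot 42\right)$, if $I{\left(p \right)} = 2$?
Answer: $-1060 + 212 i \sqrt{77} \approx -1060.0 + 1860.3 i$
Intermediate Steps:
$v = -49$
$T = -5 + i \sqrt{77}$ ($T = -5 + \sqrt{-49 - 28} = -5 + \sqrt{-77} = -5 + i \sqrt{77} \approx -5.0 + 8.775 i$)
$T \left(I{\left(9 \right)} + 5 \cdot 42\right) = \left(-5 + i \sqrt{77}\right) \left(2 + 5 \cdot 42\right) = \left(-5 + i \sqrt{77}\right) \left(2 + 210\right) = \left(-5 + i \sqrt{77}\right) 212 = -1060 + 212 i \sqrt{77}$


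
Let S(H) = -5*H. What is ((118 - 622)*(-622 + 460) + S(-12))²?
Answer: 6676197264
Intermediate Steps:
((118 - 622)*(-622 + 460) + S(-12))² = ((118 - 622)*(-622 + 460) - 5*(-12))² = (-504*(-162) + 60)² = (81648 + 60)² = 81708² = 6676197264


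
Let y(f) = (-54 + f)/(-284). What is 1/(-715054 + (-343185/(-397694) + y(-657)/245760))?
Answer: -4626231132160/3308001083780851501 ≈ -1.3985e-6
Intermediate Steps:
y(f) = 27/142 - f/284 (y(f) = (-54 + f)*(-1/284) = 27/142 - f/284)
1/(-715054 + (-343185/(-397694) + y(-657)/245760)) = 1/(-715054 + (-343185/(-397694) + (27/142 - 1/284*(-657))/245760)) = 1/(-715054 + (-343185*(-1/397694) + (27/142 + 657/284)*(1/245760))) = 1/(-715054 + (343185/397694 + (711/284)*(1/245760))) = 1/(-715054 + (343185/397694 + 237/23265280)) = 1/(-715054 + 3992194685139/4626231132160) = 1/(-3308001083780851501/4626231132160) = -4626231132160/3308001083780851501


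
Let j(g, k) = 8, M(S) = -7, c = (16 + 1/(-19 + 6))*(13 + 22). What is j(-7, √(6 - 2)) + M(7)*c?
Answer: -50611/13 ≈ -3893.2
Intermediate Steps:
c = 7245/13 (c = (16 + 1/(-13))*35 = (16 - 1/13)*35 = (207/13)*35 = 7245/13 ≈ 557.31)
j(-7, √(6 - 2)) + M(7)*c = 8 - 7*7245/13 = 8 - 50715/13 = -50611/13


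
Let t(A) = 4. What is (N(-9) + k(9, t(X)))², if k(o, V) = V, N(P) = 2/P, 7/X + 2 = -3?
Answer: 1156/81 ≈ 14.272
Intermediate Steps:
X = -7/5 (X = 7/(-2 - 3) = 7/(-5) = 7*(-⅕) = -7/5 ≈ -1.4000)
(N(-9) + k(9, t(X)))² = (2/(-9) + 4)² = (2*(-⅑) + 4)² = (-2/9 + 4)² = (34/9)² = 1156/81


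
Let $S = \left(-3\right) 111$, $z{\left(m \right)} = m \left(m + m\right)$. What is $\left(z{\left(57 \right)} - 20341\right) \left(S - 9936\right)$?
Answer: $142153767$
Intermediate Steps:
$z{\left(m \right)} = 2 m^{2}$ ($z{\left(m \right)} = m 2 m = 2 m^{2}$)
$S = -333$
$\left(z{\left(57 \right)} - 20341\right) \left(S - 9936\right) = \left(2 \cdot 57^{2} - 20341\right) \left(-333 - 9936\right) = \left(2 \cdot 3249 - 20341\right) \left(-10269\right) = \left(6498 - 20341\right) \left(-10269\right) = \left(-13843\right) \left(-10269\right) = 142153767$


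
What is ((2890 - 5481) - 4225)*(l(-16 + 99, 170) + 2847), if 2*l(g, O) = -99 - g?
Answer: -18784896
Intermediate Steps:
l(g, O) = -99/2 - g/2 (l(g, O) = (-99 - g)/2 = -99/2 - g/2)
((2890 - 5481) - 4225)*(l(-16 + 99, 170) + 2847) = ((2890 - 5481) - 4225)*((-99/2 - (-16 + 99)/2) + 2847) = (-2591 - 4225)*((-99/2 - ½*83) + 2847) = -6816*((-99/2 - 83/2) + 2847) = -6816*(-91 + 2847) = -6816*2756 = -18784896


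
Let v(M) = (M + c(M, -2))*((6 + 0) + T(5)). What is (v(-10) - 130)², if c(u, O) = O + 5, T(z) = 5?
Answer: 42849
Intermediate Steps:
c(u, O) = 5 + O
v(M) = 33 + 11*M (v(M) = (M + (5 - 2))*((6 + 0) + 5) = (M + 3)*(6 + 5) = (3 + M)*11 = 33 + 11*M)
(v(-10) - 130)² = ((33 + 11*(-10)) - 130)² = ((33 - 110) - 130)² = (-77 - 130)² = (-207)² = 42849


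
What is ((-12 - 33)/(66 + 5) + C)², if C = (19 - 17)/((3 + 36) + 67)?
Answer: 5354596/14160169 ≈ 0.37814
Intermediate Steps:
C = 1/53 (C = 2/(39 + 67) = 2/106 = 2*(1/106) = 1/53 ≈ 0.018868)
((-12 - 33)/(66 + 5) + C)² = ((-12 - 33)/(66 + 5) + 1/53)² = (-45/71 + 1/53)² = (-2314/3763)² = 5354596/14160169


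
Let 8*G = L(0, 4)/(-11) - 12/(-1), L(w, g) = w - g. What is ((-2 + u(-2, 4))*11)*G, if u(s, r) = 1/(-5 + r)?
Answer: -51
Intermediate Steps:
G = 17/11 (G = ((0 - 1*4)/(-11) - 12/(-1))/8 = ((0 - 4)*(-1/11) - 12*(-1))/8 = (-4*(-1/11) + 12)/8 = (4/11 + 12)/8 = (1/8)*(136/11) = 17/11 ≈ 1.5455)
((-2 + u(-2, 4))*11)*G = ((-2 + 1/(-5 + 4))*11)*(17/11) = ((-2 + 1/(-1))*11)*(17/11) = ((-2 - 1)*11)*(17/11) = -3*11*(17/11) = -33*17/11 = -51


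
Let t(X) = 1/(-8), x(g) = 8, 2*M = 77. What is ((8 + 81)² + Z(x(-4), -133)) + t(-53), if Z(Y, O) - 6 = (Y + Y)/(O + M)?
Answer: 11985179/1512 ≈ 7926.7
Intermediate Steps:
M = 77/2 (M = (½)*77 = 77/2 ≈ 38.500)
t(X) = -⅛
Z(Y, O) = 6 + 2*Y/(77/2 + O) (Z(Y, O) = 6 + (Y + Y)/(O + 77/2) = 6 + (2*Y)/(77/2 + O) = 6 + 2*Y/(77/2 + O))
((8 + 81)² + Z(x(-4), -133)) + t(-53) = ((8 + 81)² + 2*(231 + 2*8 + 6*(-133))/(77 + 2*(-133))) - ⅛ = (89² + 2*(231 + 16 - 798)/(77 - 266)) - ⅛ = (7921 + 2*(-551)/(-189)) - ⅛ = (7921 + 2*(-1/189)*(-551)) - ⅛ = (7921 + 1102/189) - ⅛ = 1498171/189 - ⅛ = 11985179/1512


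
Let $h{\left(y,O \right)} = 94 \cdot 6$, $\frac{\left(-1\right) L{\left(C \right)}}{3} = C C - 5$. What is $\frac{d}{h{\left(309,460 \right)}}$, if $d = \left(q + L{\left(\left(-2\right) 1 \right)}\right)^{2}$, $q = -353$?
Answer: $\frac{30625}{141} \approx 217.2$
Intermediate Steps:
$L{\left(C \right)} = 15 - 3 C^{2}$ ($L{\left(C \right)} = - 3 \left(C C - 5\right) = - 3 \left(C^{2} - 5\right) = - 3 \left(-5 + C^{2}\right) = 15 - 3 C^{2}$)
$h{\left(y,O \right)} = 564$
$d = 122500$ ($d = \left(-353 + \left(15 - 3 \left(\left(-2\right) 1\right)^{2}\right)\right)^{2} = \left(-353 + \left(15 - 3 \left(-2\right)^{2}\right)\right)^{2} = \left(-353 + \left(15 - 12\right)\right)^{2} = \left(-353 + 3\right)^{2} = \left(-350\right)^{2} = 122500$)
$\frac{d}{h{\left(309,460 \right)}} = \frac{122500}{564} = 122500 \cdot \frac{1}{564} = \frac{30625}{141}$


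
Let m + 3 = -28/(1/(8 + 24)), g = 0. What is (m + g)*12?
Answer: -10788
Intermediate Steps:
m = -899 (m = -3 - 28/(1/(8 + 24)) = -3 - 28/(1/32) = -3 - 28/1/32 = -3 - 28*32 = -3 - 896 = -899)
(m + g)*12 = (-899 + 0)*12 = -899*12 = -10788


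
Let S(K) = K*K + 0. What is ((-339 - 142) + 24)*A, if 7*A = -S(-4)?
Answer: 7312/7 ≈ 1044.6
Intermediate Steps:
S(K) = K**2 (S(K) = K**2 + 0 = K**2)
A = -16/7 (A = (-1*(-4)**2)/7 = (-1*16)/7 = (1/7)*(-16) = -16/7 ≈ -2.2857)
((-339 - 142) + 24)*A = ((-339 - 142) + 24)*(-16/7) = (-481 + 24)*(-16/7) = -457*(-16/7) = 7312/7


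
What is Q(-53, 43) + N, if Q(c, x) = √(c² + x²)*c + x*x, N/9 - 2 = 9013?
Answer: 82984 - 53*√4658 ≈ 79367.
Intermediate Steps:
N = 81135 (N = 18 + 9*9013 = 18 + 81117 = 81135)
Q(c, x) = x² + c*√(c² + x²) (Q(c, x) = c*√(c² + x²) + x² = x² + c*√(c² + x²))
Q(-53, 43) + N = (43² - 53*√((-53)² + 43²)) + 81135 = (1849 - 53*√(2809 + 1849)) + 81135 = (1849 - 53*√4658) + 81135 = 82984 - 53*√4658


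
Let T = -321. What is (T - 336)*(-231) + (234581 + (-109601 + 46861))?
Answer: 323608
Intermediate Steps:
(T - 336)*(-231) + (234581 + (-109601 + 46861)) = (-321 - 336)*(-231) + (234581 + (-109601 + 46861)) = -657*(-231) + (234581 - 62740) = 151767 + 171841 = 323608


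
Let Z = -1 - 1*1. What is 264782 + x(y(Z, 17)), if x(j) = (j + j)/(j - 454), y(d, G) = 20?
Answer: 57457674/217 ≈ 2.6478e+5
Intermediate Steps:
Z = -2 (Z = -1 - 1 = -2)
x(j) = 2*j/(-454 + j) (x(j) = (2*j)/(-454 + j) = 2*j/(-454 + j))
264782 + x(y(Z, 17)) = 264782 + 2*20/(-454 + 20) = 264782 + 2*20/(-434) = 264782 + 2*20*(-1/434) = 264782 - 20/217 = 57457674/217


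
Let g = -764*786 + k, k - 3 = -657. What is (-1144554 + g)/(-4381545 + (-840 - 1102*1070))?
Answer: 1745712/5561525 ≈ 0.31389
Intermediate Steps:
k = -654 (k = 3 - 657 = -654)
g = -601158 (g = -764*786 - 654 = -600504 - 654 = -601158)
(-1144554 + g)/(-4381545 + (-840 - 1102*1070)) = (-1144554 - 601158)/(-4381545 + (-840 - 1102*1070)) = -1745712/(-4381545 + (-840 - 1179140)) = -1745712/(-4381545 - 1179980) = -1745712/(-5561525) = -1745712*(-1/5561525) = 1745712/5561525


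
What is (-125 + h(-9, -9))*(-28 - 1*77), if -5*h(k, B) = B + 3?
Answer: 12999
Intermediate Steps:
h(k, B) = -⅗ - B/5 (h(k, B) = -(B + 3)/5 = -(3 + B)/5 = -⅗ - B/5)
(-125 + h(-9, -9))*(-28 - 1*77) = (-125 + (-⅗ - ⅕*(-9)))*(-28 - 1*77) = (-125 + (-⅗ + 9/5))*(-28 - 77) = (-125 + 6/5)*(-105) = -619/5*(-105) = 12999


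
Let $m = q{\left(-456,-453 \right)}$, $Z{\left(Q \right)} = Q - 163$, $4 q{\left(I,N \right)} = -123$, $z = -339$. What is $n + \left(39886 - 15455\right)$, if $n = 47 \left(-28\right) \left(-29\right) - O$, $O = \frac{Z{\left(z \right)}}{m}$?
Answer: $\frac{7697177}{123} \approx 62579.0$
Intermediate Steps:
$q{\left(I,N \right)} = - \frac{123}{4}$ ($q{\left(I,N \right)} = \frac{1}{4} \left(-123\right) = - \frac{123}{4}$)
$Z{\left(Q \right)} = -163 + Q$ ($Z{\left(Q \right)} = Q - 163 = -163 + Q$)
$m = - \frac{123}{4} \approx -30.75$
$O = \frac{2008}{123}$ ($O = \frac{-163 - 339}{- \frac{123}{4}} = \left(-502\right) \left(- \frac{4}{123}\right) = \frac{2008}{123} \approx 16.325$)
$n = \frac{4692164}{123}$ ($n = 47 \left(-28\right) \left(-29\right) - \frac{2008}{123} = \left(-1316\right) \left(-29\right) - \frac{2008}{123} = 38164 - \frac{2008}{123} = \frac{4692164}{123} \approx 38148.0$)
$n + \left(39886 - 15455\right) = \frac{4692164}{123} + \left(39886 - 15455\right) = \frac{4692164}{123} + 24431 = \frac{7697177}{123}$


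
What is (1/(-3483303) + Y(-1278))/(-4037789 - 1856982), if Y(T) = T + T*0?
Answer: 4451661235/20533273508613 ≈ 0.00021680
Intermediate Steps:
Y(T) = T (Y(T) = T + 0 = T)
(1/(-3483303) + Y(-1278))/(-4037789 - 1856982) = (1/(-3483303) - 1278)/(-4037789 - 1856982) = (-1/3483303 - 1278)/(-5894771) = -4451661235/3483303*(-1/5894771) = 4451661235/20533273508613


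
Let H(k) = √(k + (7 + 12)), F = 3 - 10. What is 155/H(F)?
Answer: 155*√3/6 ≈ 44.745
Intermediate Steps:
F = -7
H(k) = √(19 + k) (H(k) = √(k + 19) = √(19 + k))
155/H(F) = 155/(√(19 - 7)) = 155/(√12) = 155/((2*√3)) = 155*(√3/6) = 155*√3/6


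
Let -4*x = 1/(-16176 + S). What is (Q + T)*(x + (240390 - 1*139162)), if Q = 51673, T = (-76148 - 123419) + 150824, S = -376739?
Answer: 46615127554933/157166 ≈ 2.9660e+8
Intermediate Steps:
x = 1/1571660 (x = -1/(4*(-16176 - 376739)) = -1/4/(-392915) = -1/4*(-1/392915) = 1/1571660 ≈ 6.3627e-7)
T = -48743 (T = -199567 + 150824 = -48743)
(Q + T)*(x + (240390 - 1*139162)) = (51673 - 48743)*(1/1571660 + (240390 - 1*139162)) = 2930*(1/1571660 + (240390 - 139162)) = 2930*(1/1571660 + 101228) = 2930*(159095998481/1571660) = 46615127554933/157166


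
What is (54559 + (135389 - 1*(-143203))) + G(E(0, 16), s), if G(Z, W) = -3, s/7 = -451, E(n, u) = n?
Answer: 333148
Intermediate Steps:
s = -3157 (s = 7*(-451) = -3157)
(54559 + (135389 - 1*(-143203))) + G(E(0, 16), s) = (54559 + (135389 - 1*(-143203))) - 3 = (54559 + (135389 + 143203)) - 3 = (54559 + 278592) - 3 = 333151 - 3 = 333148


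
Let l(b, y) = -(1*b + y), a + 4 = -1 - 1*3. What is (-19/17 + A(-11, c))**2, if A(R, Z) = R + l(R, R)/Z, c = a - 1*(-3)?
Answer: 1971216/7225 ≈ 272.83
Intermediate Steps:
a = -8 (a = -4 + (-1 - 1*3) = -4 + (-1 - 3) = -4 - 4 = -8)
l(b, y) = -b - y (l(b, y) = -(b + y) = -b - y)
c = -5 (c = -8 - 1*(-3) = -8 + 3 = -5)
A(R, Z) = R - 2*R/Z (A(R, Z) = R + (-R - R)/Z = R + (-2*R)/Z = R - 2*R/Z)
(-19/17 + A(-11, c))**2 = (-19/17 - 11*(-2 - 5)/(-5))**2 = (-19*1/17 - 11*(-1/5)*(-7))**2 = (-19/17 - 77/5)**2 = (-1404/85)**2 = 1971216/7225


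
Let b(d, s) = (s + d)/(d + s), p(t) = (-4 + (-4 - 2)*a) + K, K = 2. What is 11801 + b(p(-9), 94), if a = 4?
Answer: 11802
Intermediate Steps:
p(t) = -26 (p(t) = (-4 + (-4 - 2)*4) + 2 = (-4 - 6*4) + 2 = (-4 - 24) + 2 = -28 + 2 = -26)
b(d, s) = 1 (b(d, s) = (d + s)/(d + s) = 1)
11801 + b(p(-9), 94) = 11801 + 1 = 11802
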